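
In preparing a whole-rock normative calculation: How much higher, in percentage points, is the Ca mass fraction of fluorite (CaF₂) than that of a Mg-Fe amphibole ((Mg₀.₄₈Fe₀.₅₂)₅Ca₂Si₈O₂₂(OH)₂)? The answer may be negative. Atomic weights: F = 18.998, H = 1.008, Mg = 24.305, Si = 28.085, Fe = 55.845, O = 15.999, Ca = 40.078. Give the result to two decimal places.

42.37 percentage points

Ca in CaF₂: molar mass 78.074 g/mol; 1×40.078 = 40.078 g → 51.33 wt%.
Ca in (Mg₀.₄₈Fe₀.₅₂)₅Ca₂Si₈O₂₂(OH)₂: molar mass 894.357 g/mol; 2×40.078 = 80.156 g → 8.96 wt%.
Difference = 51.33 − 8.96 = 42.37 percentage points.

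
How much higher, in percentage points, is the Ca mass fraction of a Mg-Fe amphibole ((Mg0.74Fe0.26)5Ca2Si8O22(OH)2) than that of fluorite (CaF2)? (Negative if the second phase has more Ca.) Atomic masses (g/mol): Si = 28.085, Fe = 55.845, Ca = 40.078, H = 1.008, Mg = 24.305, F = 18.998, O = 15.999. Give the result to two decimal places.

First mineral: 80.156 g Ca in 853.355 g formula = 9.39 wt% Ca.
Second mineral: 40.078 g Ca in 78.074 g formula = 51.33 wt% Ca.
9.39% − 51.33% gives a difference of -41.94 percentage points.

-41.94 percentage points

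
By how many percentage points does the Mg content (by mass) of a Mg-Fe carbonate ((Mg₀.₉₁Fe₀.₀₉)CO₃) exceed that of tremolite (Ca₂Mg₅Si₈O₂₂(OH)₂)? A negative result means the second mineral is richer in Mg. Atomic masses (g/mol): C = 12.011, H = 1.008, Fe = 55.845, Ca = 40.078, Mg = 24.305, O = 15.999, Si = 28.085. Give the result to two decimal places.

Mg in (Mg₀.₉₁Fe₀.₀₉)CO₃: molar mass 87.152 g/mol; 0.91×24.305 = 22.118 g → 25.38 wt%.
Mg in Ca₂Mg₅Si₈O₂₂(OH)₂: molar mass 812.353 g/mol; 5×24.305 = 121.525 g → 14.96 wt%.
Difference = 25.38 − 14.96 = 10.42 percentage points.

10.42 percentage points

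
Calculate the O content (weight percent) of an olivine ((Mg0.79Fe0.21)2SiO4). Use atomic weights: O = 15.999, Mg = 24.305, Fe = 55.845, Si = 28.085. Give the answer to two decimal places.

Formula mass = 1.58*24.305 + 0.42*55.845 + 1*28.085 + 4*15.999 = 153.938 g/mol, of which 63.996 g is O.
So O makes up 63.996/153.938 = 0.4157 of the mass, i.e. 41.57%.

41.57 weight percent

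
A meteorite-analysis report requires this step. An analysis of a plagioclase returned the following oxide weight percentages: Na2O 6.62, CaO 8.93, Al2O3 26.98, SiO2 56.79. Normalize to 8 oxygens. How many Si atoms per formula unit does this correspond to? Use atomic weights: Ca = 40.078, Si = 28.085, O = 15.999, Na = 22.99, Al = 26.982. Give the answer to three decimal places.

2.563 Si apfu

Na2O (M=61.979): mol = 0.10681; Na = 0.21362, O = 0.10681.
CaO (M=56.077): mol = 0.15925; Ca = 0.15925, O = 0.15925.
Al2O3 (M=101.961): mol = 0.26461; Al = 0.52922, O = 0.79383.
SiO2 (M=60.083): mol = 0.94519; Si = 0.94519, O = 1.89038.
ΣO = 2.95027; factor = 8/ΣO = 2.71162.
Si apfu = 0.94519 × 2.71162 = 2.563.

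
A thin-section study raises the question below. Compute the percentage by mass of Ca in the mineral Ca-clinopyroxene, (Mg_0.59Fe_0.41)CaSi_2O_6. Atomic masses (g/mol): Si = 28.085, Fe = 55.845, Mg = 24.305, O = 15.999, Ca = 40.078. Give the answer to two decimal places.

17.46 wt%

Formula mass = 0.59·24.305 + 0.41·55.845 + 1·40.078 + 2·28.085 + 6·15.999 = 229.478 g/mol, of which 40.078 g is Ca.
So Ca makes up 40.078/229.478 = 0.1746 of the mass, i.e. 17.46%.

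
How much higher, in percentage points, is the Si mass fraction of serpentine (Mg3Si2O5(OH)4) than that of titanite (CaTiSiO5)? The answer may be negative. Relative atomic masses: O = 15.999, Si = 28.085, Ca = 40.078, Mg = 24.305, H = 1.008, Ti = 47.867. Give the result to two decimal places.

M(Mg3Si2O5(OH)4) = 277.108 g/mol, so wt% Si = 56.170/277.108 × 100 = 20.27%.
M(CaTiSiO5) = 196.025 g/mol, so wt% Si = 28.085/196.025 × 100 = 14.33%.
20.27 − 14.33 = 5.94 pp.

5.94 percentage points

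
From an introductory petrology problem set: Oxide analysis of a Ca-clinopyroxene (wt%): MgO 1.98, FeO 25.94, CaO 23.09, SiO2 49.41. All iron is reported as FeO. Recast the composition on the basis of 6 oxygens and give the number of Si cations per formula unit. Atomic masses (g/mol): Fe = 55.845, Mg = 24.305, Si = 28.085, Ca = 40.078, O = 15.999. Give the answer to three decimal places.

2.000 Si apfu

1.98 wt% MgO ÷ 40.304 g/mol = 0.04913 mol, giving 0.04913 Mg and 0.04913 O.
25.94 wt% FeO ÷ 71.844 g/mol = 0.36106 mol, giving 0.36106 Fe and 0.36106 O.
23.09 wt% CaO ÷ 56.077 g/mol = 0.41176 mol, giving 0.41176 Ca and 0.41176 O.
49.41 wt% SiO2 ÷ 60.083 g/mol = 0.82236 mol, giving 0.82236 Si and 1.64472 O.
Oxygen sums to 2.46667; scaling by 6/2.46667 = 2.43243 puts the formula on 6 O.
Si: 0.82236 × 2.43243 = 2.000 atoms per formula unit.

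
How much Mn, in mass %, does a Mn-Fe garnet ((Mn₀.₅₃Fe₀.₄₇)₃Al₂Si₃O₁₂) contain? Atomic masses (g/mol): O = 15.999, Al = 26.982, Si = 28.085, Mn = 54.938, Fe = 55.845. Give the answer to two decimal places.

17.60 mass %

Molar mass of (Mn₀.₅₃Fe₀.₄₇)₃Al₂Si₃O₁₂: 1.59*54.938 + 1.41*55.845 + 2*26.982 + 3*28.085 + 12*15.999 = 496.300 g/mol.
Mass of Mn per formula unit: 1.59 × 54.938 = 87.351 g.
Weight fraction Mn = 87.351 / 496.300 = 0.1760.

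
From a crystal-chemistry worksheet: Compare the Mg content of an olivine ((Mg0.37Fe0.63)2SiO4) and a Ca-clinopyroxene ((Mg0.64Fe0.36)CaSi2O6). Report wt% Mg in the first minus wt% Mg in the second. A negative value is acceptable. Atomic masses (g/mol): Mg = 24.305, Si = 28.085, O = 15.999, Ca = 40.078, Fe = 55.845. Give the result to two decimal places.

3.14 percentage points

M((Mg0.37Fe0.63)2SiO4) = 180.431 g/mol, so wt% Mg = 17.986/180.431 × 100 = 9.97%.
M((Mg0.64Fe0.36)CaSi2O6) = 227.901 g/mol, so wt% Mg = 15.555/227.901 × 100 = 6.83%.
9.97 − 6.83 = 3.14 pp.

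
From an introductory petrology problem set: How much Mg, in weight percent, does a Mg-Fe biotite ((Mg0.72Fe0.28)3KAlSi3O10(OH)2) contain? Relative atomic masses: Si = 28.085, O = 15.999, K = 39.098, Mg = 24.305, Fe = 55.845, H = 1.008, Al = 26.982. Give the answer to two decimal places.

M((Mg0.72Fe0.28)3KAlSi3O10(OH)2) = 443.748 g/mol.
Mg contributes 2.16 × 24.305 = 52.499 g per mole.
52.499/443.748 = 0.1183 → 11.83%.

11.83 weight percent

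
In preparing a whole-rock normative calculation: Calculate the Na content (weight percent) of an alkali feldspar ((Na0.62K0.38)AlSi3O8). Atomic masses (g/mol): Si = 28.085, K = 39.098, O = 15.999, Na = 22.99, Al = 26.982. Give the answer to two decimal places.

5.31 weight percent

M((Na0.62K0.38)AlSi3O8) = 268.340 g/mol.
Na contributes 0.62 × 22.99 = 14.254 g per mole.
14.254/268.340 = 0.0531 → 5.31%.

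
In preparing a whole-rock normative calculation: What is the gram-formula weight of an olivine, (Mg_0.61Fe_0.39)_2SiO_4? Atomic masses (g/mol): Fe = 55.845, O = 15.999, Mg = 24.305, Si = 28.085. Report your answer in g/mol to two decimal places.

165.29 g/mol

M = 1.22·24.305 + 0.78·55.845 + 1·28.085 + 4·15.999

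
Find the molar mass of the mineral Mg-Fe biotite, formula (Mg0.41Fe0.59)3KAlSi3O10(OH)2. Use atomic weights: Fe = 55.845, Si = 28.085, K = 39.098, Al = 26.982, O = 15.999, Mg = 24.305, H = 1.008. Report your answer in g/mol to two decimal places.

The formula mass is the sum 1.23×24.305 + 1.77×55.845 + 1×39.098 + 1×26.982 + 3×28.085 + 12×15.999 + 2×1.008.

473.08 g/mol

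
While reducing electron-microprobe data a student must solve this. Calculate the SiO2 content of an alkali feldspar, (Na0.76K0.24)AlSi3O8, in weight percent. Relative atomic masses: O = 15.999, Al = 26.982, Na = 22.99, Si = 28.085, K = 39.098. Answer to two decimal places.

67.74 wt%

M((Na0.76K0.24)AlSi3O8) = 266.085 g/mol; M(SiO2) = 60.083 g/mol.
Moles SiO2 per formula unit = 3 Si ÷ 1 = 3.0000.
SiO2 fraction = (3.0000 × 60.083) / 266.085 = 180.249/266.085 = 0.6774.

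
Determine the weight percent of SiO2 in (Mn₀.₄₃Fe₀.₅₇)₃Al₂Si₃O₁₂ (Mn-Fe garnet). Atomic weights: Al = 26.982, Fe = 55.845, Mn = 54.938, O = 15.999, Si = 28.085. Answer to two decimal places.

Formula mass = 496.572 g/mol.
3 Si → 3.0000 mol SiO2 per formula unit; M(SiO2) = 60.083, so SiO2 mass = 180.249 g.
180.249/496.572 × 100 = 36.30 wt%.

36.30 wt%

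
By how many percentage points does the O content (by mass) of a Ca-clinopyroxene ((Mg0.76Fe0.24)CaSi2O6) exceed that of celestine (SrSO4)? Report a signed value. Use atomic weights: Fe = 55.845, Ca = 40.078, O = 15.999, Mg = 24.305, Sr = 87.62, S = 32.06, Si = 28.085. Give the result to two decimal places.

M((Mg0.76Fe0.24)CaSi2O6) = 224.117 g/mol, so wt% O = 95.994/224.117 × 100 = 42.83%.
M(SrSO4) = 183.676 g/mol, so wt% O = 63.996/183.676 × 100 = 34.84%.
42.83 − 34.84 = 7.99 pp.

7.99 percentage points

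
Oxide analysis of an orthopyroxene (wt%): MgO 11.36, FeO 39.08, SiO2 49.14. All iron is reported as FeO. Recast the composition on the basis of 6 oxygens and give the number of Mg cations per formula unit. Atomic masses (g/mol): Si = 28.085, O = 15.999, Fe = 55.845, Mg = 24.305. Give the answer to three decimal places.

0.687 Mg apfu

MgO: 11.36/40.304 = 0.28186 mol → 0.28186 mol Mg, 0.28186 mol O.
FeO: 39.08/71.844 = 0.54396 mol → 0.54396 mol Fe, 0.54396 mol O.
SiO2: 49.14/60.083 = 0.81787 mol → 0.81787 mol Si, 1.63574 mol O.
Total oxygen = 2.46156 mol. Normalization factor = 6/2.46156 = 2.43748.
Mg per 6 O = 0.28186 × 2.43748 = 0.687.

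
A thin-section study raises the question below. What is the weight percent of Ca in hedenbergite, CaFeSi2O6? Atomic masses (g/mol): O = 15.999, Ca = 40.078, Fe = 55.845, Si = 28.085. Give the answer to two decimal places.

M(CaFeSi2O6) = 248.087 g/mol.
Ca contributes 1 × 40.078 = 40.078 g per mole.
40.078/248.087 = 0.1615 → 16.15%.

16.15 weight percent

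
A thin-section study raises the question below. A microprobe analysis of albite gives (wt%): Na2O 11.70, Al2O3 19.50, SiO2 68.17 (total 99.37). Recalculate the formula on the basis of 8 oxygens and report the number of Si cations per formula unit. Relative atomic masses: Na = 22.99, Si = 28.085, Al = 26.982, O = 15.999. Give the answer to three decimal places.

Na2O: 11.70/61.979 = 0.18877 mol → 0.37754 mol Na, 0.18877 mol O.
Al2O3: 19.50/101.961 = 0.19125 mol → 0.38250 mol Al, 0.57375 mol O.
SiO2: 68.17/60.083 = 1.13460 mol → 1.13460 mol Si, 2.26920 mol O.
Total oxygen = 3.03172 mol. Normalization factor = 8/3.03172 = 2.63877.
Si per 8 O = 1.13460 × 2.63877 = 2.994.

2.994 Si apfu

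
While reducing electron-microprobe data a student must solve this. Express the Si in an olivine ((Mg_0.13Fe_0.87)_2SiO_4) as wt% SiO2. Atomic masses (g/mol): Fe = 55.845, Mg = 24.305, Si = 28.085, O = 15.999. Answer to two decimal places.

Formula mass = 195.571 g/mol.
1 Si → 1.0000 mol SiO2 per formula unit; M(SiO2) = 60.083, so SiO2 mass = 60.083 g.
60.083/195.571 × 100 = 30.72 wt%.

30.72 wt%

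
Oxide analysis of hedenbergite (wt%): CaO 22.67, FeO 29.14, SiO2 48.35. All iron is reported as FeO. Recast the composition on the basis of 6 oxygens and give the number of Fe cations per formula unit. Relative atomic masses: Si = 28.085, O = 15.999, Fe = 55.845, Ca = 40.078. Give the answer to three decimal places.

CaO (M=56.077): mol = 0.40427; Ca = 0.40427, O = 0.40427.
FeO (M=71.844): mol = 0.40560; Fe = 0.40560, O = 0.40560.
SiO2 (M=60.083): mol = 0.80472; Si = 0.80472, O = 1.60944.
ΣO = 2.41931; factor = 6/ΣO = 2.48005.
Fe apfu = 0.40560 × 2.48005 = 1.006.

1.006 Fe apfu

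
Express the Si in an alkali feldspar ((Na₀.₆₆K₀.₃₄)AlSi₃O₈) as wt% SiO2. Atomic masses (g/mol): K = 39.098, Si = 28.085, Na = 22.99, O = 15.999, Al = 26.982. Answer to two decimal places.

67.33 wt%

Formula mass = 267.696 g/mol.
3 Si → 3.0000 mol SiO2 per formula unit; M(SiO2) = 60.083, so SiO2 mass = 180.249 g.
180.249/267.696 × 100 = 67.33 wt%.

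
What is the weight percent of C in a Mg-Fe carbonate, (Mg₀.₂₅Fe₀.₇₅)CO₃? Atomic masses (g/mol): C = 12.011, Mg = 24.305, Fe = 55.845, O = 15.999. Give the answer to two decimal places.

11.12 wt%

Molar mass of (Mg₀.₂₅Fe₀.₇₅)CO₃: 0.25·24.305 + 0.75·55.845 + 1·12.011 + 3·15.999 = 107.968 g/mol.
Mass of C per formula unit: 1 × 12.011 = 12.011 g.
Weight fraction C = 12.011 / 107.968 = 0.1112.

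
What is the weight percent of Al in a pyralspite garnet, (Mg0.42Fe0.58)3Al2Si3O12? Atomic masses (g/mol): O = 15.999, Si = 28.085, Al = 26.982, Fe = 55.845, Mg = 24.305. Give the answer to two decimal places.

M((Mg0.42Fe0.58)3Al2Si3O12) = 458.002 g/mol.
Al contributes 2 × 26.982 = 53.964 g per mole.
53.964/458.002 = 0.1178 → 11.78%.

11.78 mass %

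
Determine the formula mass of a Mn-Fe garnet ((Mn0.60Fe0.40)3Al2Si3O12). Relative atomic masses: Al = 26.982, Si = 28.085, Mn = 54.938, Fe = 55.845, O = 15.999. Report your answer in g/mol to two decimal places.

496.11 g/mol

M = 1.80×54.938 + 1.20×55.845 + 2×26.982 + 3×28.085 + 12×15.999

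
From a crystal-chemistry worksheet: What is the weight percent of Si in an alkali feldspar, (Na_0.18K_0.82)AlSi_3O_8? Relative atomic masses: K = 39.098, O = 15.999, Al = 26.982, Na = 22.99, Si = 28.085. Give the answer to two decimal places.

30.59 weight percent

M((Na_0.18K_0.82)AlSi_3O_8) = 275.428 g/mol.
Si contributes 3 × 28.085 = 84.255 g per mole.
84.255/275.428 = 0.3059 → 30.59%.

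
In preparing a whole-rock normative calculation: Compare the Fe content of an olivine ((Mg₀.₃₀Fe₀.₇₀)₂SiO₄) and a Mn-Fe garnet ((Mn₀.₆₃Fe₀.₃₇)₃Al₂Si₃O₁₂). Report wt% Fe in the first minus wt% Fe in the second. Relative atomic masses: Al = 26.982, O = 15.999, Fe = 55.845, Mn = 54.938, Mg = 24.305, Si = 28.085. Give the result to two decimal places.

29.80 percentage points

Fe in (Mg₀.₃₀Fe₀.₇₀)₂SiO₄: molar mass 184.847 g/mol; 1.40×55.845 = 78.183 g → 42.30 wt%.
Fe in (Mn₀.₆₃Fe₀.₃₇)₃Al₂Si₃O₁₂: molar mass 496.028 g/mol; 1.11×55.845 = 61.988 g → 12.50 wt%.
Difference = 42.30 − 12.50 = 29.80 percentage points.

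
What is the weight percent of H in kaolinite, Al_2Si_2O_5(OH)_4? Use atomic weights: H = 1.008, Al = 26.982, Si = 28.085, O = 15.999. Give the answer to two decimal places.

Formula mass = 2·26.982 + 2·28.085 + 9·15.999 + 4·1.008 = 258.157 g/mol, of which 4.032 g is H.
So H makes up 4.032/258.157 = 0.0156 of the mass, i.e. 1.56%.

1.56 weight percent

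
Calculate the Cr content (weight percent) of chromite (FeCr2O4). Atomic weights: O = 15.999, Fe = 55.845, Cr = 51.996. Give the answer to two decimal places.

Formula mass = 1·55.845 + 2·51.996 + 4·15.999 = 223.833 g/mol, of which 103.992 g is Cr.
So Cr makes up 103.992/223.833 = 0.4646 of the mass, i.e. 46.46%.

46.46 weight percent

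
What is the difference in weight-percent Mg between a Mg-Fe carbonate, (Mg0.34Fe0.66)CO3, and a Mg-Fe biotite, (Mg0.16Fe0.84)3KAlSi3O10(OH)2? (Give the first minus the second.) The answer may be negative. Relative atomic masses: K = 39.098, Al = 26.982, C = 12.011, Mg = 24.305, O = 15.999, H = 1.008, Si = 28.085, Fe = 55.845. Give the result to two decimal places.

M((Mg0.34Fe0.66)CO3) = 105.129 g/mol, so wt% Mg = 8.264/105.129 × 100 = 7.86%.
M((Mg0.16Fe0.84)3KAlSi3O10(OH)2) = 496.735 g/mol, so wt% Mg = 11.666/496.735 × 100 = 2.35%.
7.86 − 2.35 = 5.51 pp.

5.51 percentage points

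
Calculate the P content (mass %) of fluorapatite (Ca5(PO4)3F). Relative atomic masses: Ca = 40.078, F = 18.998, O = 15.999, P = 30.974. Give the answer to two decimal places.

Molar mass of Ca5(PO4)3F: 5×40.078 + 3×30.974 + 12×15.999 + 1×18.998 = 504.298 g/mol.
Mass of P per formula unit: 3 × 30.974 = 92.922 g.
Weight fraction P = 92.922 / 504.298 = 0.1843.

18.43 mass %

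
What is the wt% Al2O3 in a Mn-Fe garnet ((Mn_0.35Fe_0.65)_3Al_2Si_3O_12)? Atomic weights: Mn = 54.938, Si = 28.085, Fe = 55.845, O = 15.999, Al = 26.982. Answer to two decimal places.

20.52 wt%

Molar mass of (Mn_0.35Fe_0.65)_3Al_2Si_3O_12 = 1.05*54.938 + 1.95*55.845 + 2*26.982 + 3*28.085 + 12*15.999 = 496.790 g/mol.
Each formula unit contains 2 Al, equivalent to 2/2 = 1.0000 mol Al2O3.
M(Al2O3) = 2×26.982 + 3×15.999 = 101.961 g/mol.
Mass of Al2O3 per formula unit = 1.0000 × 101.961 = 101.961 g.
Al2O3 wt% = 101.961 / 496.790 × 100 = 20.52%.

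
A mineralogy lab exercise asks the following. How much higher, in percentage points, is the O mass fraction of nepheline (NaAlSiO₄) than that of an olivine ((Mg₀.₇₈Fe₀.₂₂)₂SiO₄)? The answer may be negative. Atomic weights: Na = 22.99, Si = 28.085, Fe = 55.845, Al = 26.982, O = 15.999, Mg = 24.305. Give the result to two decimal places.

3.65 percentage points

First mineral: 63.996 g O in 142.053 g formula = 45.05 wt% O.
Second mineral: 63.996 g O in 154.569 g formula = 41.40 wt% O.
45.05% − 41.40% gives a difference of 3.65 percentage points.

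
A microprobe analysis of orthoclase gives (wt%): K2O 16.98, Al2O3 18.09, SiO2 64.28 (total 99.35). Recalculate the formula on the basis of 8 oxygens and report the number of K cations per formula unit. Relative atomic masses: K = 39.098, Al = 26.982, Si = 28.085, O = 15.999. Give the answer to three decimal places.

1.011 K apfu

K2O (M=94.195): mol = 0.18026; K = 0.36052, O = 0.18026.
Al2O3 (M=101.961): mol = 0.17742; Al = 0.35484, O = 0.53226.
SiO2 (M=60.083): mol = 1.06985; Si = 1.06985, O = 2.13970.
ΣO = 2.85222; factor = 8/ΣO = 2.80483.
K apfu = 0.36052 × 2.80483 = 1.011.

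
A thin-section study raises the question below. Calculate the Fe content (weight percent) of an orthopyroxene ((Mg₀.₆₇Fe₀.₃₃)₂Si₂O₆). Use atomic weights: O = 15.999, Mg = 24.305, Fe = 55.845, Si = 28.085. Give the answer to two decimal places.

Formula mass = 1.34*24.305 + 0.66*55.845 + 2*28.085 + 6*15.999 = 221.590 g/mol, of which 36.858 g is Fe.
So Fe makes up 36.858/221.590 = 0.1663 of the mass, i.e. 16.63%.

16.63 weight percent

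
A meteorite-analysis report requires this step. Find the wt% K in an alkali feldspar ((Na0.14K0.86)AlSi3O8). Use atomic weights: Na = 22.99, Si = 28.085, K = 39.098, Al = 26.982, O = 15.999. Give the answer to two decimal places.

12.18 mass %

Formula mass = 0.14·22.99 + 0.86·39.098 + 1·26.982 + 3·28.085 + 8·15.999 = 276.072 g/mol, of which 33.624 g is K.
So K makes up 33.624/276.072 = 0.1218 of the mass, i.e. 12.18%.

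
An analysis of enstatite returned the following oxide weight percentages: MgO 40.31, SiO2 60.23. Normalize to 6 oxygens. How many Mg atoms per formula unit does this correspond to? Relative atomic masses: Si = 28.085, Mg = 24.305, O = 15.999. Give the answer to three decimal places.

1.997 Mg apfu

MgO: 40.31/40.304 = 1.00015 mol → 1.00015 mol Mg, 1.00015 mol O.
SiO2: 60.23/60.083 = 1.00245 mol → 1.00245 mol Si, 2.00490 mol O.
Total oxygen = 3.00505 mol. Normalization factor = 6/3.00505 = 1.99664.
Mg per 6 O = 1.00015 × 1.99664 = 1.997.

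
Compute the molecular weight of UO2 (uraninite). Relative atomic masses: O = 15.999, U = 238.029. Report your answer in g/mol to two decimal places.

U: 1 × 238.029 = 238.0290
O: 2 × 15.999 = 31.9980
Summing the contributions gives the formula mass.

270.03 g/mol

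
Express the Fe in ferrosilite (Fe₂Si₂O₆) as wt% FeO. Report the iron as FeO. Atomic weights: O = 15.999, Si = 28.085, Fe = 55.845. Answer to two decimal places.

54.46 wt%

M(Fe₂Si₂O₆) = 263.854 g/mol; M(FeO) = 71.844 g/mol.
Moles FeO per formula unit = 2 Fe ÷ 1 = 2.0000.
FeO fraction = (2.0000 × 71.844) / 263.854 = 143.688/263.854 = 0.5446.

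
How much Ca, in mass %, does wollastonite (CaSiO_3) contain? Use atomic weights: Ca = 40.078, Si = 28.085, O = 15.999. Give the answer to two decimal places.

34.50 mass %

Formula mass = 1·40.078 + 1·28.085 + 3·15.999 = 116.160 g/mol, of which 40.078 g is Ca.
So Ca makes up 40.078/116.160 = 0.3450 of the mass, i.e. 34.50%.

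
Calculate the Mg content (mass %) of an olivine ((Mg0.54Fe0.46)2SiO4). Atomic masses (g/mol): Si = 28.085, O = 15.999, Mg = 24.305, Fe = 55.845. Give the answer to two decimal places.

15.47 mass %

Molar mass of (Mg0.54Fe0.46)2SiO4: 1.08·24.305 + 0.92·55.845 + 1·28.085 + 4·15.999 = 169.708 g/mol.
Mass of Mg per formula unit: 1.08 × 24.305 = 26.249 g.
Weight fraction Mg = 26.249 / 169.708 = 0.1547.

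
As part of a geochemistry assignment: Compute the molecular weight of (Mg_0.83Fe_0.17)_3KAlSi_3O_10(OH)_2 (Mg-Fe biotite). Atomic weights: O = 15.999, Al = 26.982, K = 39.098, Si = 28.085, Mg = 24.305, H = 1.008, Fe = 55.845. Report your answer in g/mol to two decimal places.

433.34 g/mol

The formula mass is the sum 2.49·24.305 + 0.51·55.845 + 1·39.098 + 1·26.982 + 3·28.085 + 12·15.999 + 2·1.008.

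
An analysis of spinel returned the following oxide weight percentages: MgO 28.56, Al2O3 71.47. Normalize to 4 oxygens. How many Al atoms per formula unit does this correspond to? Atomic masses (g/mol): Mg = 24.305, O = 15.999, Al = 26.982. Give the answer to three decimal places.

1.995 Al apfu

28.56 wt% MgO ÷ 40.304 g/mol = 0.70861 mol, giving 0.70861 Mg and 0.70861 O.
71.47 wt% Al2O3 ÷ 101.961 g/mol = 0.70095 mol, giving 1.40190 Al and 2.10285 O.
Oxygen sums to 2.81146; scaling by 4/2.81146 = 1.42275 puts the formula on 4 O.
Al: 1.40190 × 1.42275 = 1.995 atoms per formula unit.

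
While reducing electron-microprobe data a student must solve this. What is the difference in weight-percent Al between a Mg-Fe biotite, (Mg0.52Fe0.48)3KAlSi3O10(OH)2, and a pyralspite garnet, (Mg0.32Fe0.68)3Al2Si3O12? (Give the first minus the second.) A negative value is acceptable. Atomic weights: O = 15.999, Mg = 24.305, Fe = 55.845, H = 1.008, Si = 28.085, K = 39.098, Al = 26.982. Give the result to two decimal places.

-5.71 percentage points

Al in (Mg0.52Fe0.48)3KAlSi3O10(OH)2: molar mass 462.672 g/mol; 1×26.982 = 26.982 g → 5.83 wt%.
Al in (Mg0.32Fe0.68)3Al2Si3O12: molar mass 467.464 g/mol; 2×26.982 = 53.964 g → 11.54 wt%.
Difference = 5.83 − 11.54 = -5.71 percentage points.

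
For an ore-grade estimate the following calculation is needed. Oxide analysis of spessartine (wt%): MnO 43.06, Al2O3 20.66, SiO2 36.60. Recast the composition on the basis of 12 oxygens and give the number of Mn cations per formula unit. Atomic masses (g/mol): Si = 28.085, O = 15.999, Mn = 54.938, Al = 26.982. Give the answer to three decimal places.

2.994 Mn apfu

43.06 wt% MnO ÷ 70.937 g/mol = 0.60702 mol, giving 0.60702 Mn and 0.60702 O.
20.66 wt% Al2O3 ÷ 101.961 g/mol = 0.20263 mol, giving 0.40526 Al and 0.60789 O.
36.60 wt% SiO2 ÷ 60.083 g/mol = 0.60916 mol, giving 0.60916 Si and 1.21832 O.
Oxygen sums to 2.43323; scaling by 12/2.43323 = 4.93172 puts the formula on 12 O.
Mn: 0.60702 × 4.93172 = 2.994 atoms per formula unit.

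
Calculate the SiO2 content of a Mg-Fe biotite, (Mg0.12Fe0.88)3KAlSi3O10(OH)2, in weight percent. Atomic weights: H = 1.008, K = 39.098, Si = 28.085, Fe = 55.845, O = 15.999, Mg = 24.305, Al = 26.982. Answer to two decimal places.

36.01 wt%

Molar mass of (Mg0.12Fe0.88)3KAlSi3O10(OH)2 = 0.36·24.305 + 2.64·55.845 + 1·39.098 + 1·26.982 + 3·28.085 + 12·15.999 + 2·1.008 = 500.520 g/mol.
Each formula unit contains 3 Si, equivalent to 3/1 = 3.0000 mol SiO2.
M(SiO2) = 1×28.085 + 2×15.999 = 60.083 g/mol.
Mass of SiO2 per formula unit = 3.0000 × 60.083 = 180.249 g.
SiO2 wt% = 180.249 / 500.520 × 100 = 36.01%.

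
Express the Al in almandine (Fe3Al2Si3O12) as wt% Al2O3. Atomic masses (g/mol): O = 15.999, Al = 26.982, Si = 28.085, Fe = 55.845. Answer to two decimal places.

Molar mass of Fe3Al2Si3O12 = 3×55.845 + 2×26.982 + 3×28.085 + 12×15.999 = 497.742 g/mol.
Each formula unit contains 2 Al, equivalent to 2/2 = 1.0000 mol Al2O3.
M(Al2O3) = 2×26.982 + 3×15.999 = 101.961 g/mol.
Mass of Al2O3 per formula unit = 1.0000 × 101.961 = 101.961 g.
Al2O3 wt% = 101.961 / 497.742 × 100 = 20.48%.

20.48 wt%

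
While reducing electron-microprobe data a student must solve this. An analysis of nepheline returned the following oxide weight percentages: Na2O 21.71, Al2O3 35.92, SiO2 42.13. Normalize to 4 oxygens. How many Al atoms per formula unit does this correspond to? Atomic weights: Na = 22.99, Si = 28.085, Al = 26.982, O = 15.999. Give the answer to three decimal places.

1.003 Al apfu

21.71 wt% Na2O ÷ 61.979 g/mol = 0.35028 mol, giving 0.70056 Na and 0.35028 O.
35.92 wt% Al2O3 ÷ 101.961 g/mol = 0.35229 mol, giving 0.70458 Al and 1.05687 O.
42.13 wt% SiO2 ÷ 60.083 g/mol = 0.70120 mol, giving 0.70120 Si and 1.40240 O.
Oxygen sums to 2.80955; scaling by 4/2.80955 = 1.42372 puts the formula on 4 O.
Al: 0.70458 × 1.42372 = 1.003 atoms per formula unit.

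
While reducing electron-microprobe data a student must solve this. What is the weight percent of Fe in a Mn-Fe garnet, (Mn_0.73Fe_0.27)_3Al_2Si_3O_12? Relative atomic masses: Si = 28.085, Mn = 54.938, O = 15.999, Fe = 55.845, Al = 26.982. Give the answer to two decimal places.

9.12 mass %

M((Mn_0.73Fe_0.27)_3Al_2Si_3O_12) = 495.756 g/mol.
Fe contributes 0.81 × 55.845 = 45.234 g per mole.
45.234/495.756 = 0.0912 → 9.12%.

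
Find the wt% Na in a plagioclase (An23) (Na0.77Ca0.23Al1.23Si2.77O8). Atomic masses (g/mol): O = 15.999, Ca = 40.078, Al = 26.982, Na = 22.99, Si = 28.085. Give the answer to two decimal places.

Formula mass = 0.77·22.99 + 0.23·40.078 + 1.23·26.982 + 2.77·28.085 + 8·15.999 = 265.896 g/mol, of which 17.702 g is Na.
So Na makes up 17.702/265.896 = 0.0666 of the mass, i.e. 6.66%.

6.66 mass %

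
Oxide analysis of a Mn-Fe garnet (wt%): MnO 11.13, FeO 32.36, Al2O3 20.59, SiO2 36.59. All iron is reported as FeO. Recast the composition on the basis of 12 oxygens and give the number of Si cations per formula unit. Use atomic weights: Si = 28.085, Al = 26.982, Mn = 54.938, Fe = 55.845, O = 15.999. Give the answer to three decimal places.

3.006 Si apfu

MnO: 11.13/70.937 = 0.15690 mol → 0.15690 mol Mn, 0.15690 mol O.
FeO: 32.36/71.844 = 0.45042 mol → 0.45042 mol Fe, 0.45042 mol O.
Al2O3: 20.59/101.961 = 0.20194 mol → 0.40388 mol Al, 0.60582 mol O.
SiO2: 36.59/60.083 = 0.60899 mol → 0.60899 mol Si, 1.21798 mol O.
Total oxygen = 2.43112 mol. Normalization factor = 12/2.43112 = 4.93600.
Si per 12 O = 0.60899 × 4.93600 = 3.006.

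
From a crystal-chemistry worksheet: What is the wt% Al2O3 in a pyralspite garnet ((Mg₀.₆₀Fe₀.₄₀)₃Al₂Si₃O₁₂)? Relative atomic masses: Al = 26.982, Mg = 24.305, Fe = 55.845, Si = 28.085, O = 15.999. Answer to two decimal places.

23.12 wt%

Molar mass of (Mg₀.₆₀Fe₀.₄₀)₃Al₂Si₃O₁₂ = 1.80*24.305 + 1.20*55.845 + 2*26.982 + 3*28.085 + 12*15.999 = 440.970 g/mol.
Each formula unit contains 2 Al, equivalent to 2/2 = 1.0000 mol Al2O3.
M(Al2O3) = 2×26.982 + 3×15.999 = 101.961 g/mol.
Mass of Al2O3 per formula unit = 1.0000 × 101.961 = 101.961 g.
Al2O3 wt% = 101.961 / 440.970 × 100 = 23.12%.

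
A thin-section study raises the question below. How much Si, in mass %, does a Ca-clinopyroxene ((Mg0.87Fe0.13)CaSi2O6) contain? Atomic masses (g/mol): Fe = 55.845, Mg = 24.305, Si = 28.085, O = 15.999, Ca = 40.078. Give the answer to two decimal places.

25.46 mass %

Formula mass = 0.87*24.305 + 0.13*55.845 + 1*40.078 + 2*28.085 + 6*15.999 = 220.647 g/mol, of which 56.170 g is Si.
So Si makes up 56.170/220.647 = 0.2546 of the mass, i.e. 25.46%.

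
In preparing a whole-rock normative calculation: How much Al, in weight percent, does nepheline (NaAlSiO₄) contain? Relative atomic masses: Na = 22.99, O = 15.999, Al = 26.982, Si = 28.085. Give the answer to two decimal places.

M(NaAlSiO₄) = 142.053 g/mol.
Al contributes 1 × 26.982 = 26.982 g per mole.
26.982/142.053 = 0.1899 → 18.99%.

18.99 weight percent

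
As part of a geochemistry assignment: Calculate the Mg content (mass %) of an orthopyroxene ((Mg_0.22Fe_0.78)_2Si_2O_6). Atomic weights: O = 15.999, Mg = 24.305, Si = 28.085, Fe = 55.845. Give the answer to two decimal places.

4.28 mass %

Molar mass of (Mg_0.22Fe_0.78)_2Si_2O_6: 0.44×24.305 + 1.56×55.845 + 2×28.085 + 6×15.999 = 249.976 g/mol.
Mass of Mg per formula unit: 0.44 × 24.305 = 10.694 g.
Weight fraction Mg = 10.694 / 249.976 = 0.0428.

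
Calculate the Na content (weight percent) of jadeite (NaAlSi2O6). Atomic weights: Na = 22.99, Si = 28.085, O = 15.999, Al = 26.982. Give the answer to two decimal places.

M(NaAlSi2O6) = 202.136 g/mol.
Na contributes 1 × 22.99 = 22.990 g per mole.
22.990/202.136 = 0.1137 → 11.37%.

11.37 weight percent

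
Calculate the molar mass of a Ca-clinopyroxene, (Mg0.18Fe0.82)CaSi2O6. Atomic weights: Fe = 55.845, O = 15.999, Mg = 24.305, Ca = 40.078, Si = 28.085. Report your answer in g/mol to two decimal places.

Mg: 0.18 × 24.305 = 4.3749
Fe: 0.82 × 55.845 = 45.7929
Ca: 1 × 40.078 = 40.0780
Si: 2 × 28.085 = 56.1700
O: 6 × 15.999 = 95.9940
Summing the contributions gives the formula mass.

242.41 g/mol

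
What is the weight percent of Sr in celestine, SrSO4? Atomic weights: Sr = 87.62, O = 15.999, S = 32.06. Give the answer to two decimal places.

47.70 weight percent

Molar mass of SrSO4: 1·87.62 + 1·32.06 + 4·15.999 = 183.676 g/mol.
Mass of Sr per formula unit: 1 × 87.62 = 87.620 g.
Weight fraction Sr = 87.620 / 183.676 = 0.4770.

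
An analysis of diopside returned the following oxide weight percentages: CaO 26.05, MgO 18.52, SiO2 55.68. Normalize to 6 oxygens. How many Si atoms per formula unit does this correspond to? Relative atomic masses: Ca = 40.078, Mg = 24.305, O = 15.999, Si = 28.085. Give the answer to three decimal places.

26.05 wt% CaO ÷ 56.077 g/mol = 0.46454 mol, giving 0.46454 Ca and 0.46454 O.
18.52 wt% MgO ÷ 40.304 g/mol = 0.45951 mol, giving 0.45951 Mg and 0.45951 O.
55.68 wt% SiO2 ÷ 60.083 g/mol = 0.92672 mol, giving 0.92672 Si and 1.85344 O.
Oxygen sums to 2.77749; scaling by 6/2.77749 = 2.16022 puts the formula on 6 O.
Si: 0.92672 × 2.16022 = 2.002 atoms per formula unit.

2.002 Si apfu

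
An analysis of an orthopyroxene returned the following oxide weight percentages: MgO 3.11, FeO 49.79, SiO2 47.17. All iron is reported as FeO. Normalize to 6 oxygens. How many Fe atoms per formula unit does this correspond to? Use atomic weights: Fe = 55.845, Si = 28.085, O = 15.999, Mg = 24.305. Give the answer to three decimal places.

1.777 Fe apfu

MgO (M=40.304): mol = 0.07716; Mg = 0.07716, O = 0.07716.
FeO (M=71.844): mol = 0.69303; Fe = 0.69303, O = 0.69303.
SiO2 (M=60.083): mol = 0.78508; Si = 0.78508, O = 1.57016.
ΣO = 2.34035; factor = 6/ΣO = 2.56372.
Fe apfu = 0.69303 × 2.56372 = 1.777.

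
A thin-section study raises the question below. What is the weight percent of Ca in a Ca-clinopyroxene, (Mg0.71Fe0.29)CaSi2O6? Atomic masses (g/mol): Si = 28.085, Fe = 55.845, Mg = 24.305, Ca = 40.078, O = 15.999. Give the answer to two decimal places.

M((Mg0.71Fe0.29)CaSi2O6) = 225.694 g/mol.
Ca contributes 1 × 40.078 = 40.078 g per mole.
40.078/225.694 = 0.1776 → 17.76%.

17.76 weight percent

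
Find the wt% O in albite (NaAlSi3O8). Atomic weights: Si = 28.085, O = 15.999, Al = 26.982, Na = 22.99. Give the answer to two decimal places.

Molar mass of NaAlSi3O8: 1×22.99 + 1×26.982 + 3×28.085 + 8×15.999 = 262.219 g/mol.
Mass of O per formula unit: 8 × 15.999 = 127.992 g.
Weight fraction O = 127.992 / 262.219 = 0.4881.

48.81 wt%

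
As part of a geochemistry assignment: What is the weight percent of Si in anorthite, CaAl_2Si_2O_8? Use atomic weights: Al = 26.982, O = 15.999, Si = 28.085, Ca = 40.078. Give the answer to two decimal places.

Molar mass of CaAl_2Si_2O_8: 1×40.078 + 2×26.982 + 2×28.085 + 8×15.999 = 278.204 g/mol.
Mass of Si per formula unit: 2 × 28.085 = 56.170 g.
Weight fraction Si = 56.170 / 278.204 = 0.2019.

20.19 weight percent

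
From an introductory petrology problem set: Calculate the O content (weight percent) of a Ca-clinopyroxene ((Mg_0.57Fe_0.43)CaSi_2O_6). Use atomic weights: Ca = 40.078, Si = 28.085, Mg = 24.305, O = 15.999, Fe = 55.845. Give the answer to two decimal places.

41.72 weight percent

Formula mass = 0.57*24.305 + 0.43*55.845 + 1*40.078 + 2*28.085 + 6*15.999 = 230.109 g/mol, of which 95.994 g is O.
So O makes up 95.994/230.109 = 0.4172 of the mass, i.e. 41.72%.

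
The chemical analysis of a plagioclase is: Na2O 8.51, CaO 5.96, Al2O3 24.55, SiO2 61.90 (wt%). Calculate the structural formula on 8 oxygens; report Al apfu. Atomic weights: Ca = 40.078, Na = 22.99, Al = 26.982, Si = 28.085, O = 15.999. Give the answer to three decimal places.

1.273 Al apfu

8.51 wt% Na2O ÷ 61.979 g/mol = 0.13730 mol, giving 0.27460 Na and 0.13730 O.
5.96 wt% CaO ÷ 56.077 g/mol = 0.10628 mol, giving 0.10628 Ca and 0.10628 O.
24.55 wt% Al2O3 ÷ 101.961 g/mol = 0.24078 mol, giving 0.48156 Al and 0.72234 O.
61.90 wt% SiO2 ÷ 60.083 g/mol = 1.03024 mol, giving 1.03024 Si and 2.06048 O.
Oxygen sums to 3.02640; scaling by 8/3.02640 = 2.64340 puts the formula on 8 O.
Al: 0.48156 × 2.64340 = 1.273 atoms per formula unit.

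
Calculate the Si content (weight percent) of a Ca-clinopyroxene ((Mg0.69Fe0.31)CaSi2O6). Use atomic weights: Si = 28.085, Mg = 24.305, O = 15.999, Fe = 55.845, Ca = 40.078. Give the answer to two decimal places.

24.82 weight percent

Molar mass of (Mg0.69Fe0.31)CaSi2O6: 0.69*24.305 + 0.31*55.845 + 1*40.078 + 2*28.085 + 6*15.999 = 226.324 g/mol.
Mass of Si per formula unit: 2 × 28.085 = 56.170 g.
Weight fraction Si = 56.170 / 226.324 = 0.2482.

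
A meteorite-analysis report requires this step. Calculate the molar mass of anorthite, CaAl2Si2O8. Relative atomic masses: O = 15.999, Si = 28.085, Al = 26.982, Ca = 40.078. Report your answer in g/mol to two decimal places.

278.20 g/mol

The formula mass is the sum 1·40.078 + 2·26.982 + 2·28.085 + 8·15.999.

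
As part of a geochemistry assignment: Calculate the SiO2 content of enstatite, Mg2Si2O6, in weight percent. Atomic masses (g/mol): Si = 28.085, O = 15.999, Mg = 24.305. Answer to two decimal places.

Formula mass = 200.774 g/mol.
2 Si → 2.0000 mol SiO2 per formula unit; M(SiO2) = 60.083, so SiO2 mass = 120.166 g.
120.166/200.774 × 100 = 59.85 wt%.

59.85 wt%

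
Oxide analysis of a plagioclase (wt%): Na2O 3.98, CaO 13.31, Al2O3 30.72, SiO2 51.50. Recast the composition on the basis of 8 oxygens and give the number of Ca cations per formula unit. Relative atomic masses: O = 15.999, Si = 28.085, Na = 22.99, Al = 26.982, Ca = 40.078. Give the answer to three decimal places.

Na2O: 3.98/61.979 = 0.06422 mol → 0.12844 mol Na, 0.06422 mol O.
CaO: 13.31/56.077 = 0.23735 mol → 0.23735 mol Ca, 0.23735 mol O.
Al2O3: 30.72/101.961 = 0.30129 mol → 0.60258 mol Al, 0.90387 mol O.
SiO2: 51.50/60.083 = 0.85715 mol → 0.85715 mol Si, 1.71430 mol O.
Total oxygen = 2.91974 mol. Normalization factor = 8/2.91974 = 2.73997.
Ca per 8 O = 0.23735 × 2.73997 = 0.650.

0.650 Ca apfu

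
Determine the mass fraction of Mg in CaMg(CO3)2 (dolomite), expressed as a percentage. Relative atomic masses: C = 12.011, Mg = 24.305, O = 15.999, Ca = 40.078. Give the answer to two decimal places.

13.18 wt%

M(CaMg(CO3)2) = 184.399 g/mol.
Mg contributes 1 × 24.305 = 24.305 g per mole.
24.305/184.399 = 0.1318 → 13.18%.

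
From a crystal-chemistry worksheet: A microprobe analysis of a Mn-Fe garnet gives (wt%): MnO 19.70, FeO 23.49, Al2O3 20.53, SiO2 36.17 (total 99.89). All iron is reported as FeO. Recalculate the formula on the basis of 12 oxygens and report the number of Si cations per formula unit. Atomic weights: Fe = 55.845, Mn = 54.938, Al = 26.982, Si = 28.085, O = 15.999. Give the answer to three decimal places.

2.994 Si apfu

MnO (M=70.937): mol = 0.27771; Mn = 0.27771, O = 0.27771.
FeO (M=71.844): mol = 0.32696; Fe = 0.32696, O = 0.32696.
Al2O3 (M=101.961): mol = 0.20135; Al = 0.40270, O = 0.60405.
SiO2 (M=60.083): mol = 0.60200; Si = 0.60200, O = 1.20400.
ΣO = 2.41272; factor = 12/ΣO = 4.97364.
Si apfu = 0.60200 × 4.97364 = 2.994.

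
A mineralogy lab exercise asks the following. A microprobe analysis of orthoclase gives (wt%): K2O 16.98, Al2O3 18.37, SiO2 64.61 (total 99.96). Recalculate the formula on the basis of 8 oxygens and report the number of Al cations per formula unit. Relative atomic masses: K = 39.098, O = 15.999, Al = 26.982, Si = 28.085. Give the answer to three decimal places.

1.004 Al apfu

16.98 wt% K2O ÷ 94.195 g/mol = 0.18026 mol, giving 0.36052 K and 0.18026 O.
18.37 wt% Al2O3 ÷ 101.961 g/mol = 0.18017 mol, giving 0.36034 Al and 0.54051 O.
64.61 wt% SiO2 ÷ 60.083 g/mol = 1.07535 mol, giving 1.07535 Si and 2.15070 O.
Oxygen sums to 2.87147; scaling by 8/2.87147 = 2.78603 puts the formula on 8 O.
Al: 0.36034 × 2.78603 = 1.004 atoms per formula unit.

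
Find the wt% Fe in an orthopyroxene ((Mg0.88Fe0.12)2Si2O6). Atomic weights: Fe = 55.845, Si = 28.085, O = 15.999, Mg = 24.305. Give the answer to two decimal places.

Formula mass = 1.76×24.305 + 0.24×55.845 + 2×28.085 + 6×15.999 = 208.344 g/mol, of which 13.403 g is Fe.
So Fe makes up 13.403/208.344 = 0.0643 of the mass, i.e. 6.43%.

6.43 weight percent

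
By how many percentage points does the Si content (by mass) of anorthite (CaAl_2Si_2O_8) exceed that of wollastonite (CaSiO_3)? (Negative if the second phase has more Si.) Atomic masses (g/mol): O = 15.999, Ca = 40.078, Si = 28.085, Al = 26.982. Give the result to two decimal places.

-3.99 percentage points

First mineral: 56.170 g Si in 278.204 g formula = 20.19 wt% Si.
Second mineral: 28.085 g Si in 116.160 g formula = 24.18 wt% Si.
20.19% − 24.18% gives a difference of -3.99 percentage points.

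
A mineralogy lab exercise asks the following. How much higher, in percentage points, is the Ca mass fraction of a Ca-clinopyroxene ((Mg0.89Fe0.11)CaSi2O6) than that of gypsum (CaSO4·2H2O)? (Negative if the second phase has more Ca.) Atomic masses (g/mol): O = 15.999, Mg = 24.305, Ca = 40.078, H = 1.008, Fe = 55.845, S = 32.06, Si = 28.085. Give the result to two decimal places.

M((Mg0.89Fe0.11)CaSi2O6) = 220.016 g/mol, so wt% Ca = 40.078/220.016 × 100 = 18.22%.
M(CaSO4·2H2O) = 172.164 g/mol, so wt% Ca = 40.078/172.164 × 100 = 23.28%.
18.22 − 23.28 = -5.06 pp.

-5.06 percentage points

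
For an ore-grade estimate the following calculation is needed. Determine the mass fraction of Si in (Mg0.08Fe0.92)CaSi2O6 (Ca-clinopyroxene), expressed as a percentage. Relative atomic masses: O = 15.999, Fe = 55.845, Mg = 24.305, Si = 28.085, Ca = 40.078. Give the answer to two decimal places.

22.87 wt%

M((Mg0.08Fe0.92)CaSi2O6) = 245.564 g/mol.
Si contributes 2 × 28.085 = 56.170 g per mole.
56.170/245.564 = 0.2287 → 22.87%.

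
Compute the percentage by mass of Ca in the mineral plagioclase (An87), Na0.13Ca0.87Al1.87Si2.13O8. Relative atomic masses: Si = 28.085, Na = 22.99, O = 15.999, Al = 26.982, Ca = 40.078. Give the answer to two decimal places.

M(Na0.13Ca0.87Al1.87Si2.13O8) = 276.126 g/mol.
Ca contributes 0.87 × 40.078 = 34.868 g per mole.
34.868/276.126 = 0.1263 → 12.63%.

12.63 mass %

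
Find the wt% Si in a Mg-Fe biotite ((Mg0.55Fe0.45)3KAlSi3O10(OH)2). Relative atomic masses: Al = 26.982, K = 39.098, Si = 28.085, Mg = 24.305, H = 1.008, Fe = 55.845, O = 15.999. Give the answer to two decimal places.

18.32 mass %

Molar mass of (Mg0.55Fe0.45)3KAlSi3O10(OH)2: 1.65*24.305 + 1.35*55.845 + 1*39.098 + 1*26.982 + 3*28.085 + 12*15.999 + 2*1.008 = 459.833 g/mol.
Mass of Si per formula unit: 3 × 28.085 = 84.255 g.
Weight fraction Si = 84.255 / 459.833 = 0.1832.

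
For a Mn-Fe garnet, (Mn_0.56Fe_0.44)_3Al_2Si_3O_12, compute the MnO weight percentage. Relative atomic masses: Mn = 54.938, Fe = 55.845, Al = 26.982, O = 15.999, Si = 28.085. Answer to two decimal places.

Formula mass = 496.218 g/mol.
1.68 Mn → 1.6800 mol MnO per formula unit; M(MnO) = 70.937, so MnO mass = 119.174 g.
119.174/496.218 × 100 = 24.02 wt%.

24.02 wt%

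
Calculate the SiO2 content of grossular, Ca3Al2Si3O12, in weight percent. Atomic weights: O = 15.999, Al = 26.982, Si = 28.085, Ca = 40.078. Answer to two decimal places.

Formula mass = 450.441 g/mol.
3 Si → 3.0000 mol SiO2 per formula unit; M(SiO2) = 60.083, so SiO2 mass = 180.249 g.
180.249/450.441 × 100 = 40.02 wt%.

40.02 wt%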